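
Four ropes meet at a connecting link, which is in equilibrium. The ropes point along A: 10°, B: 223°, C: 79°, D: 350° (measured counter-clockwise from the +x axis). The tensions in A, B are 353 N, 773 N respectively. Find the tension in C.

T_C ≈ 497 N

Resolve: ΣF_x = 353 cos 10° + 773 cos 223° + T_C cos 79° + T_D cos 350° = 0.
        ΣF_y = 353 sin 10° + 773 sin 223° + T_C sin 79° + T_D sin 350° = 0.
The known terms sum to (-217.7, -465.9) N, so 0.1908 T_C + 0.9848 T_D = 217.7 and 0.9816 T_C − 0.1736 T_D = 465.9.
Solving simultaneously: T_C = 496.7 N, T_D = 124.8 N.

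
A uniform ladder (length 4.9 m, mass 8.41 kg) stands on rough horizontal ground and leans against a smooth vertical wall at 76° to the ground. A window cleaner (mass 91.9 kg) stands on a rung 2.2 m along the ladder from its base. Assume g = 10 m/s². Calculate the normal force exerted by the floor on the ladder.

ΣF_y = 0: N_floor = 8.41×10 + 91.9×10 = 1003.1 N.

N_floor ≈ 1000 N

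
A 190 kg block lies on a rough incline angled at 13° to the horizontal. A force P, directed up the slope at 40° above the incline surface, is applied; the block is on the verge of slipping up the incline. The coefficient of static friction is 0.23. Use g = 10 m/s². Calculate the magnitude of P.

On the verge of sliding up the incline, friction equals μN and acts down the slope.
Perpendicular: N + P sin 40° = W cos 13° = 1851 N.
Along incline: P cos 40° = W sin 13° + μN  with W sin 13° = 427.4 N.
Solving the pair for P and N: P = 933.6 N, N = 1251 N (and f = μN = 287.8 N).

P ≈ 934 N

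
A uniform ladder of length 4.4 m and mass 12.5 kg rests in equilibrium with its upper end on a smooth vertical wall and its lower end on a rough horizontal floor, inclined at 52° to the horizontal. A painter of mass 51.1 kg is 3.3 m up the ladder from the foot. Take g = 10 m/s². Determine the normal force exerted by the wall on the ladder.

N_wall ≈ 348 N

Torques about the foot: N_wall · 4.4 sin 52° = 12.5×10×2.2 cos 52° + 51.1×10×3.3 cos 52° → N_wall = 348.26 N.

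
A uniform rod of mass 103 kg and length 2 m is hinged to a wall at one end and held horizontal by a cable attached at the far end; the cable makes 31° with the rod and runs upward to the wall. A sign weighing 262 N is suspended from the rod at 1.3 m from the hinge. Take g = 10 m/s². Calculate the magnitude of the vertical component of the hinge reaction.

Take torques about the hinge: T sin 31° · 2 = 103×10×1 + 262×1.3 = 1370.6 N·m.
So T = 1370.6 / (0.5150 × 2) = 1330.6 N.
ΣF_y = 0: H_y = (103×10 + 262) − T sin 31° = 1292 − 685.3 = 606.7 N.

|H_y| ≈ 607 N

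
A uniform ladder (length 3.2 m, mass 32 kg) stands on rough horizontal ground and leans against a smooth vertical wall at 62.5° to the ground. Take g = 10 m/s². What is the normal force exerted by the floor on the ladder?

N_floor ≈ 320 N

ΣF_y = 0: N_floor = 32×10 = 320 N.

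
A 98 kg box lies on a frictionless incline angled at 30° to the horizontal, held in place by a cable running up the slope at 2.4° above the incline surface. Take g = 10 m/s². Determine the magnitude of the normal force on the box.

N ≈ 828 N

Take axes along and perpendicular to the incline. Weight components: W sin 30° = 490 N down-slope, W cos 30° = 848.7 N into the surface.
Along incline: T cos 2.4° = W sin 30° → T = 490.4 N.
Perpendicular: N = W cos 30° − T sin 2.4° = 828.2 N.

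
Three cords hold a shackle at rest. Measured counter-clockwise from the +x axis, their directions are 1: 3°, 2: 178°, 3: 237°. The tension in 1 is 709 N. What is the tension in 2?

T_2 ≈ 669 N

Resolve: ΣF_x = 709 cos 3° + T_2 cos 178° + T_3 cos 237° = 0.
        ΣF_y = 709 sin 3° + T_2 sin 178° + T_3 sin 237° = 0.
The known terms sum to (708, 37.11) N, so -0.9994 T_2 − 0.5446 T_3 = -708 and 0.0349 T_2 − 0.8387 T_3 = -37.11.
Solving simultaneously: T_2 = 669.2 N, T_3 = 72.09 N.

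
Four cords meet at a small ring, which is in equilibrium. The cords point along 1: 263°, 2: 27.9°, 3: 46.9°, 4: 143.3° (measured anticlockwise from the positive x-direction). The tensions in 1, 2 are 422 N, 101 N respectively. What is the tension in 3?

T_3 ≈ 277 N

Resolve: ΣF_x = 422 cos 263° + 101 cos 27.9° + T_3 cos 46.9° + T_4 cos 143.3° = 0.
        ΣF_y = 422 sin 263° + 101 sin 27.9° + T_3 sin 46.9° + T_4 sin 143.3° = 0.
The known terms sum to (37.83, -371.6) N, so 0.6833 T_3 − 0.8018 T_4 = -37.83 and 0.7302 T_3 + 0.5976 T_4 = 371.6.
Solving simultaneously: T_3 = 277.1 N, T_4 = 283.3 N.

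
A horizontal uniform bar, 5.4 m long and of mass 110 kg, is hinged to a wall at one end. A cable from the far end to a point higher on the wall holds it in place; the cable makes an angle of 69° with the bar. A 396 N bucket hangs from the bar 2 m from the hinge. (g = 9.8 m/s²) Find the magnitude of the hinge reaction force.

Take torques about the hinge: T sin 69° · 5.4 = 110×9.8×2.7 + 396×2 = 3702.6 N·m.
So T = 3702.6 / (0.9336 × 5.4) = 734.45 N.
ΣF_x = 0: H_x = T cos 69° = 263.2 N.
ΣF_y = 0: H_y = (110×9.8 + 396) − T sin 69° = 1474 − 685.67 = 788.33 N.
|H| = √(H_x² + H_y²) = √((263.2)² + (788.33)²) = 831.11 N.

|H| ≈ 831 N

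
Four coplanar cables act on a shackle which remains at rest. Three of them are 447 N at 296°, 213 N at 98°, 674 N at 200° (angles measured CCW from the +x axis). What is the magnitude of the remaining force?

Sum the known components: ΣF_x = -467 N, ΣF_y = -421.4 N.
For equilibrium the remaining force must supply (−ΣF_x, −ΣF_y) = (467, 421.4) N.
Magnitude = √((467)² + (421.4)²) = 629 N; direction = atan2(421.4, 467) = 42.1°.

F ≈ 629 N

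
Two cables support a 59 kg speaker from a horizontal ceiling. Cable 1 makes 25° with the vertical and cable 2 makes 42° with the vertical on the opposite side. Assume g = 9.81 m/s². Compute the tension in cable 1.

T_1 ≈ 421 N

Angles from the horizontal: cable 1 is 90° − 25° = 65°, cable 2 is 90° − 42° = 48°.
Weight W = 59 × 9.81 = 578.8 N acts straight down.
Horizontal: T_1 cos 65° = T_2 cos 48°  →  T_2 = 0.6316 T_1.
Vertical: T_1 sin 65° + T_2 sin 48° = 578.8.
Substituting the horizontal relation into the vertical equation gives 1.376 T_1 = 578.8, so T_1 = 420.7 N.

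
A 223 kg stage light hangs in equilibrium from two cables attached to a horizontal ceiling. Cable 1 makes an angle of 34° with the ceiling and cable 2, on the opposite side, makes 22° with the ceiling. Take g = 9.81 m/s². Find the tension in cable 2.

T_2 ≈ 2190 N

Weight W = 223 × 9.81 = 2188 N acts straight down.
Horizontal: T_1 cos 34° = T_2 cos 22°  →  T_1 = 1.118 T_2.
Vertical: T_1 sin 34° + T_2 sin 22° = 2188.
Substituting the horizontal relation into the vertical equation gives 1 T_2 = 2188, so T_2 = 2188 N.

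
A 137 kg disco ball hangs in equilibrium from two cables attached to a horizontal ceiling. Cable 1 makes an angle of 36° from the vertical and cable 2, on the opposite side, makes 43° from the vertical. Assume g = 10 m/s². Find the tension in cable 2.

T_2 ≈ 820 N

Angles from the horizontal: cable 1 is 90° − 36° = 54°, cable 2 is 90° − 43° = 47°.
Weight W = 137 × 10 = 1370 N acts straight down.
Horizontal: T_1 cos 54° = T_2 cos 47°  →  T_1 = 1.16 T_2.
Vertical: T_1 sin 54° + T_2 sin 47° = 1370.
Substituting the horizontal relation into the vertical equation gives 1.67 T_2 = 1370, so T_2 = 820.3 N.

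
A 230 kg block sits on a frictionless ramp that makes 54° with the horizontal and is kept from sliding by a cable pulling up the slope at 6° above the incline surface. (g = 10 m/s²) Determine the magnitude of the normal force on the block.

N ≈ 1160 N

Take axes along and perpendicular to the incline. Weight components: W sin 54° = 1861 N down-slope, W cos 54° = 1352 N into the surface.
Along incline: T cos 6° = W sin 54° → T = 1871 N.
Perpendicular: N = W cos 54° − T sin 6° = 1156 N.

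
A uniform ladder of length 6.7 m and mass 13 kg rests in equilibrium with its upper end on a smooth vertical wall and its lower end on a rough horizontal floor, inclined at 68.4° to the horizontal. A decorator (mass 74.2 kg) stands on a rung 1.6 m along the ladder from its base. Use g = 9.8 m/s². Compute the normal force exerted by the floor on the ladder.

ΣF_y = 0: N_floor = 13×9.8 + 74.2×9.8 = 854.56 N.

N_floor ≈ 855 N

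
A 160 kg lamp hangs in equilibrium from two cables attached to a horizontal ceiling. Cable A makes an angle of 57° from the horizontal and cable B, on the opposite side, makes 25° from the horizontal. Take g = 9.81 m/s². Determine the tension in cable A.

T_A ≈ 1440 N

Weight W = 160 × 9.81 = 1570 N acts straight down.
Horizontal: T_A cos 57° = T_B cos 25°  →  T_B = 0.6009 T_A.
Vertical: T_A sin 57° + T_B sin 25° = 1570.
Substituting the horizontal relation into the vertical equation gives 1.093 T_A = 1570, so T_A = 1437 N.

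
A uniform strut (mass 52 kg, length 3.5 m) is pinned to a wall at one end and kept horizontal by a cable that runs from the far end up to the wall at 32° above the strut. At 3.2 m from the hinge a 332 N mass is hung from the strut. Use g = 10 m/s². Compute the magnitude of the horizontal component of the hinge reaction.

H_x ≈ 902 N

Take torques about the hinge: T sin 32° · 3.5 = 52×10×1.75 + 332×3.2 = 1972.4 N·m.
So T = 1972.4 / (0.5299 × 3.5) = 1063.5 N.
ΣF_x = 0: H_x = T cos 32° = 901.86 N.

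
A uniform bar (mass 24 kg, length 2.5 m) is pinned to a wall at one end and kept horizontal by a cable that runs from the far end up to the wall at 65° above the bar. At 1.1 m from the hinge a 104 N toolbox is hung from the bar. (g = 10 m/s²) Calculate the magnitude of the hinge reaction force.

|H| ≈ 194 N

Take torques about the hinge: T sin 65° · 2.5 = 24×10×1.25 + 104×1.1 = 414.4 N·m.
So T = 414.4 / (0.9063 × 2.5) = 182.9 N.
ΣF_x = 0: H_x = T cos 65° = 77.295 N.
ΣF_y = 0: H_y = (24×10 + 104) − T sin 65° = 344 − 165.76 = 178.24 N.
|H| = √(H_x² + H_y²) = √((77.295)² + (178.24)²) = 194.28 N.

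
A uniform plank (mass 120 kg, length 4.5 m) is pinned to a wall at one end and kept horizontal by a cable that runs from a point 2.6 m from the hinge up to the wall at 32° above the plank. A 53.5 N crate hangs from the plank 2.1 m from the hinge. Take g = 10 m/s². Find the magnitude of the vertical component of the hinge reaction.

|H_y| ≈ 172 N

Take torques about the hinge: T sin 32° · 2.6 = 120×10×2.25 + 53.5×2.1 = 2812.3 N·m.
So T = 2812.3 / (0.5299 × 2.6) = 2041.2 N.
ΣF_y = 0: H_y = (120×10 + 53.5) − T sin 32° = 1253.5 − 1081.7 = 171.83 N.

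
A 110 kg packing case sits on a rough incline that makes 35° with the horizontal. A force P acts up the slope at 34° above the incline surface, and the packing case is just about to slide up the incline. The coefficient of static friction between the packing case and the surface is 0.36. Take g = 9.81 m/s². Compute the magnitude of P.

On the verge of sliding up the incline, friction equals μN and acts down the slope.
Perpendicular: N + P sin 34° = W cos 35° = 883.9 N.
Along incline: P cos 34° = W sin 35° + μN  with W sin 35° = 618.9 N.
Solving the pair for P and N: P = 909.6 N, N = 375.3 N (and f = μN = 135.1 N).

P ≈ 910 N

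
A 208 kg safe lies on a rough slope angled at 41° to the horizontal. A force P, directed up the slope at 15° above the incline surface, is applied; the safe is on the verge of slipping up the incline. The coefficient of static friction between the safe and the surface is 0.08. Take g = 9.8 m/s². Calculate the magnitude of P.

On the verge of sliding up the incline, friction equals μN and acts down the slope.
Perpendicular: N + P sin 15° = W cos 41° = 1538 N.
Along incline: P cos 15° = W sin 41° + μN  with W sin 41° = 1337 N.
Solving the pair for P and N: P = 1480 N, N = 1155 N (and f = μN = 92.42 N).

P ≈ 1480 N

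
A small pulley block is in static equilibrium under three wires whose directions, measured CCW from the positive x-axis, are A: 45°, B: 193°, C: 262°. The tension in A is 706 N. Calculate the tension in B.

T_B ≈ 455 N

Resolve: ΣF_x = 706 cos 45° + T_B cos 193° + T_C cos 262° = 0.
        ΣF_y = 706 sin 45° + T_B sin 193° + T_C sin 262° = 0.
The known terms sum to (499.2, 499.2) N, so -0.9744 T_B − 0.1392 T_C = -499.2 and -0.2250 T_B − 0.9903 T_C = -499.2.
Solving simultaneously: T_B = 455.1 N, T_C = 400.7 N.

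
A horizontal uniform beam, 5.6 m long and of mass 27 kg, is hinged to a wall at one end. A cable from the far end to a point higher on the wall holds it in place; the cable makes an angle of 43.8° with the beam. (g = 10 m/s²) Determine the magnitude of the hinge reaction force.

|H| ≈ 195 N

Take torques about the hinge: T sin 43.8° · 5.6 = 27×10×2.8 = 756 N·m.
So T = 756 / (0.6921 × 5.6) = 195.05 N.
ΣF_x = 0: H_x = T cos 43.8° = 140.78 N.
ΣF_y = 0: H_y = (27×10) − T sin 43.8° = 270 − 135 = 135 N.
|H| = √(H_x² + H_y²) = √((140.78)² + (135)²) = 195.05 N.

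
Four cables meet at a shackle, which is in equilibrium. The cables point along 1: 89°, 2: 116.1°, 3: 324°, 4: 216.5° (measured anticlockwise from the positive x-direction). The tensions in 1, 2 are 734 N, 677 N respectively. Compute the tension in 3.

T_3 ≈ 1310 N

Resolve: ΣF_x = 734 cos 89° + 677 cos 116.1° + T_3 cos 324° + T_4 cos 216.5° = 0.
        ΣF_y = 734 sin 89° + 677 sin 116.1° + T_3 sin 324° + T_4 sin 216.5° = 0.
The known terms sum to (-285, 1342) N, so 0.8090 T_3 − 0.8039 T_4 = 285 and -0.5878 T_3 − 0.5948 T_4 = -1342.
Solving simultaneously: T_3 = 1309 N, T_4 = 962.6 N.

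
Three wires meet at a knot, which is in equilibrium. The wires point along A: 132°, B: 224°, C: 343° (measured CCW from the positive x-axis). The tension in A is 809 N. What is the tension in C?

Resolve: ΣF_x = 809 cos 132° + T_B cos 224° + T_C cos 343° = 0.
        ΣF_y = 809 sin 132° + T_B sin 224° + T_C sin 343° = 0.
The known terms sum to (-541.3, 601.2) N, so -0.7193 T_B + 0.9563 T_C = 541.3 and -0.6947 T_B − 0.2924 T_C = -601.2.
Solving simultaneously: T_B = 476.4 N, T_C = 924.4 N.

T_C ≈ 924 N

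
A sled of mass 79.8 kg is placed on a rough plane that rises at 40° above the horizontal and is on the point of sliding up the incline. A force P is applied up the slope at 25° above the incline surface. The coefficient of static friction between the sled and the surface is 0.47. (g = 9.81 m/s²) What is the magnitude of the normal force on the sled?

On the verge of sliding up the incline, friction equals μN and acts down the slope.
Perpendicular: N + P sin 25° = W cos 40° = 599.7 N.
Along incline: P cos 25° = W sin 40° + μN  with W sin 40° = 503.2 N.
Solving the pair for P and N: P = 710.5 N, N = 299.4 N (and f = μN = 140.7 N).

N ≈ 299 N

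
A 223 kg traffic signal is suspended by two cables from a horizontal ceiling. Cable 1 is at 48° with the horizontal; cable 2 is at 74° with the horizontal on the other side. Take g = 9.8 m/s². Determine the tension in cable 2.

T_2 ≈ 1720 N

Weight W = 223 × 9.8 = 2185 N acts straight down.
Horizontal: T_1 cos 48° = T_2 cos 74°  →  T_1 = 0.4119 T_2.
Vertical: T_1 sin 48° + T_2 sin 74° = 2185.
Substituting the horizontal relation into the vertical equation gives 1.267 T_2 = 2185, so T_2 = 1724 N.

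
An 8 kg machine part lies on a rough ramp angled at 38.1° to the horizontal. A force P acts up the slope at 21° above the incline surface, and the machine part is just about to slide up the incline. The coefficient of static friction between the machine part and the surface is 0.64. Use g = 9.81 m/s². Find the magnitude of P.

On the verge of sliding up the incline, friction equals μN and acts down the slope.
Perpendicular: N + P sin 21° = W cos 38.1° = 61.76 N.
Along incline: P cos 21° = W sin 38.1° + μN  with W sin 38.1° = 48.42 N.
Solving the pair for P and N: P = 75.63 N, N = 34.66 N (and f = μN = 22.18 N).

P ≈ 75.6 N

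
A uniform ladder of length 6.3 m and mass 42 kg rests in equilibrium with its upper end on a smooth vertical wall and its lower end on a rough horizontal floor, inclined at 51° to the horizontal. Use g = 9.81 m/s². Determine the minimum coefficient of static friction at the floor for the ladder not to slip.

μ_min ≈ 0.405

ΣF_y = 0: N_floor = 42×9.81 = 412.02 N.
Torques about the foot: N_wall · 6.3 sin 51° = 42×9.81×3.15 cos 51° → N_wall = 166.82 N.
ΣF_x = 0: f_floor = N_wall = 166.82 N.
μ_min = f_floor / N_floor = 166.82 / 412.02 = 0.4049.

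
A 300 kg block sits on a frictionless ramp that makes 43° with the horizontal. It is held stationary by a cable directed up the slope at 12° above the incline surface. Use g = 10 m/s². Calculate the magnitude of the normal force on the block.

N ≈ 1760 N

Take axes along and perpendicular to the incline. Weight components: W sin 43° = 2046 N down-slope, W cos 43° = 2194 N into the surface.
Along incline: T cos 12° = W sin 43° → T = 2092 N.
Perpendicular: N = W cos 43° − T sin 12° = 1759 N.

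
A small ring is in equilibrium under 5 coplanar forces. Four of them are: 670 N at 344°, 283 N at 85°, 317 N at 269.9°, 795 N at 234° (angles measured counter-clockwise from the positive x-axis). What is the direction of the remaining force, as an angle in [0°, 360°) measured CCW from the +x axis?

θ ≈ 103°

Sum the known components: ΣF_x = 200.9 N, ΣF_y = -862.9 N.
For equilibrium the remaining force must supply (−ΣF_x, −ΣF_y) = (-200.9, 862.9) N.
Magnitude = √((-200.9)² + (862.9)²) = 886 N; direction = atan2(862.9, -200.9) = 103.1°.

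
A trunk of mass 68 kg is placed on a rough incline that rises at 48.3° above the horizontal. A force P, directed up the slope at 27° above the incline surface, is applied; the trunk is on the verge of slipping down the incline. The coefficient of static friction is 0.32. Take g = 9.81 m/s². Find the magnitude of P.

P ≈ 477 N

On the verge of sliding down the incline, friction equals μN and acts up the slope.
Perpendicular: N + P sin 27° = W cos 48.3° = 443.8 N.
Along incline: P cos 27° + μN = W sin 48.3° with W sin 48.3° = 498.1 N.
Solving the pair for P and N: P = 477.5 N, N = 227 N (and f = μN = 72.64 N).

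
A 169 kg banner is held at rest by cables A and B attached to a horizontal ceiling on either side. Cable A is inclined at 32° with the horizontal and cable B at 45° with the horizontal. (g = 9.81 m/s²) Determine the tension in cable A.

T_A ≈ 1200 N

Weight W = 169 × 9.81 = 1658 N acts straight down.
Horizontal: T_A cos 32° = T_B cos 45°  →  T_B = 1.199 T_A.
Vertical: T_A sin 32° + T_B sin 45° = 1658.
Substituting the horizontal relation into the vertical equation gives 1.378 T_A = 1658, so T_A = 1203 N.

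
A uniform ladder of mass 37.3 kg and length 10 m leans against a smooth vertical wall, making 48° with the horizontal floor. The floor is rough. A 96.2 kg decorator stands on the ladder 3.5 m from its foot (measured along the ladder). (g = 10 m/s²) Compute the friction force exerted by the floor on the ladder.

f ≈ 471 N

Torques about the foot: N_wall · 10 sin 48° = 37.3×10×5 cos 48° + 96.2×10×3.5 cos 48° → N_wall = 471.09 N.
ΣF_x = 0: f_floor = N_wall = 471.09 N.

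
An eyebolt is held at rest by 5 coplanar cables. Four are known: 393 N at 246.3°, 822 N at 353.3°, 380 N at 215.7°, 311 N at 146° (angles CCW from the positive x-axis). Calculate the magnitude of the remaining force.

Sum the known components: ΣF_x = 92 N, ΣF_y = -503.6 N.
For equilibrium the remaining force must supply (−ΣF_x, −ΣF_y) = (-92, 503.6) N.
Magnitude = √((-92)² + (503.6)²) = 511.9 N; direction = atan2(503.6, -92) = 100.4°.

F ≈ 512 N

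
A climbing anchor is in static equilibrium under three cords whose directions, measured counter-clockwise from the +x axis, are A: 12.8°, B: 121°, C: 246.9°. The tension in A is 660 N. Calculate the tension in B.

Resolve: ΣF_x = 660 cos 12.8° + T_B cos 121° + T_C cos 246.9° = 0.
        ΣF_y = 660 sin 12.8° + T_B sin 121° + T_C sin 246.9° = 0.
The known terms sum to (643.6, 146.2) N, so -0.5150 T_B − 0.3923 T_C = -643.6 and 0.8572 T_B − 0.9198 T_C = -146.2.
Solving simultaneously: T_B = 660 N, T_C = 774 N.

T_B ≈ 660 N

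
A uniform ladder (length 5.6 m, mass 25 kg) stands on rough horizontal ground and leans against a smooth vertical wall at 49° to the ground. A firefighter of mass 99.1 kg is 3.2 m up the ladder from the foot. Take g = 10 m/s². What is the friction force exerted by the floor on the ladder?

Torques about the foot: N_wall · 5.6 sin 49° = 25×10×2.8 cos 49° + 99.1×10×3.2 cos 49° → N_wall = 600.93 N.
ΣF_x = 0: f_floor = N_wall = 600.93 N.

f ≈ 601 N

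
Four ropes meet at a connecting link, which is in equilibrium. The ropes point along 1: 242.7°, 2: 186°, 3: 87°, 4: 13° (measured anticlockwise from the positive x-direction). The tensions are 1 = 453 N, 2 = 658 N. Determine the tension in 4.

Resolve: ΣF_x = 453 cos 242.7° + 658 cos 186° + T_3 cos 87° + T_4 cos 13° = 0.
        ΣF_y = 453 sin 242.7° + 658 sin 186° + T_3 sin 87° + T_4 sin 13° = 0.
The known terms sum to (-862.2, -471.3) N, so 0.0523 T_3 + 0.9744 T_4 = 862.2 and 0.9986 T_3 + 0.2250 T_4 = 471.3.
Solving simultaneously: T_3 = 276 N, T_4 = 870 N.

T_4 ≈ 870 N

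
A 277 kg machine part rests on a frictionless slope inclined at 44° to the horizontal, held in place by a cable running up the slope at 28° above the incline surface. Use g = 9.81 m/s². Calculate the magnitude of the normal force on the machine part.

N ≈ 951 N

Take axes along and perpendicular to the incline. Weight components: W sin 44° = 1888 N down-slope, W cos 44° = 1955 N into the surface.
Along incline: T cos 28° = W sin 44° → T = 2138 N.
Perpendicular: N = W cos 44° − T sin 28° = 951 N.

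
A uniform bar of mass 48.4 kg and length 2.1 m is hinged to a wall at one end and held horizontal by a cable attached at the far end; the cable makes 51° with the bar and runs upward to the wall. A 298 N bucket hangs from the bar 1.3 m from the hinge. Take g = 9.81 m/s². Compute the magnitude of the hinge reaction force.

|H| ≈ 490 N

Take torques about the hinge: T sin 51° · 2.1 = 48.4×9.81×1.05 + 298×1.3 = 885.94 N·m.
So T = 885.94 / (0.7771 × 2.1) = 542.86 N.
ΣF_x = 0: H_x = T cos 51° = 341.63 N.
ΣF_y = 0: H_y = (48.4×9.81 + 298) − T sin 51° = 772.8 − 421.88 = 350.93 N.
|H| = √(H_x² + H_y²) = √((341.63)² + (350.93)²) = 489.76 N.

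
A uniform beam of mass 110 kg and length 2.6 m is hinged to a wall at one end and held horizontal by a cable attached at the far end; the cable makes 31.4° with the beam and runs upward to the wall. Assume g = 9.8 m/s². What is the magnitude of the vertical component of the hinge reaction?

|H_y| ≈ 539 N

Take torques about the hinge: T sin 31.4° · 2.6 = 110×9.8×1.3 = 1401.4 N·m.
So T = 1401.4 / (0.5210 × 2.6) = 1034.5 N.
ΣF_y = 0: H_y = (110×9.8) − T sin 31.4° = 1078 − 539 = 539 N.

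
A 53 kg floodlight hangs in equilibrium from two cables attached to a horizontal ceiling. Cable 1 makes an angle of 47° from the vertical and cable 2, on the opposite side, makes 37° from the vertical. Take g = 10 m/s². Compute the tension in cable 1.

Angles from the horizontal: cable 1 is 90° − 47° = 43°, cable 2 is 90° − 37° = 53°.
Weight W = 53 × 10 = 530 N acts straight down.
Horizontal: T_1 cos 43° = T_2 cos 53°  →  T_2 = 1.215 T_1.
Vertical: T_1 sin 43° + T_2 sin 53° = 530.
Substituting the horizontal relation into the vertical equation gives 1.653 T_1 = 530, so T_1 = 320.7 N.

T_1 ≈ 321 N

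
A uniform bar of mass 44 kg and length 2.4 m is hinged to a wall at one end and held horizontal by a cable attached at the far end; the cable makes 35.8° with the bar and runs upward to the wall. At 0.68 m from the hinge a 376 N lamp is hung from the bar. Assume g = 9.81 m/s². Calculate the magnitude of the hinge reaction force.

|H| ≈ 660 N

Take torques about the hinge: T sin 35.8° · 2.4 = 44×9.81×1.2 + 376×0.68 = 773.65 N·m.
So T = 773.65 / (0.5850 × 2.4) = 551.07 N.
ΣF_x = 0: H_x = T cos 35.8° = 446.95 N.
ΣF_y = 0: H_y = (44×9.81 + 376) − T sin 35.8° = 807.64 − 322.35 = 485.29 N.
|H| = √(H_x² + H_y²) = √((446.95)² + (485.29)²) = 659.75 N.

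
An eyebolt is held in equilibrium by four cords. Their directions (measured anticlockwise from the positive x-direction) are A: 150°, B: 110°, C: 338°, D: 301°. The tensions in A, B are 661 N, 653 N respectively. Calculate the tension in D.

Resolve: ΣF_x = 661 cos 150° + 653 cos 110° + T_C cos 338° + T_D cos 301° = 0.
        ΣF_y = 661 sin 150° + 653 sin 110° + T_C sin 338° + T_D sin 301° = 0.
The known terms sum to (-795.8, 944.1) N, so 0.9272 T_C + 0.5150 T_D = 795.8 and -0.3746 T_C − 0.8572 T_D = -944.1.
Solving simultaneously: T_C = 325.5 N, T_D = 959.2 N.

T_D ≈ 959 N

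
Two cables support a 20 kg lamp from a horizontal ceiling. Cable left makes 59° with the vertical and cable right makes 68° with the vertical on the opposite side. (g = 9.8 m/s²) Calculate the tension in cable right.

Angles from the horizontal: cable left is 90° − 59° = 31°, cable right is 90° − 68° = 22°.
Weight W = 20 × 9.8 = 196 N acts straight down.
Horizontal: T_left cos 31° = T_right cos 22°  →  T_left = 1.082 T_right.
Vertical: T_left sin 31° + T_right sin 22° = 196.
Substituting the horizontal relation into the vertical equation gives 0.9317 T_right = 196, so T_right = 210.4 N.

T_right ≈ 210 N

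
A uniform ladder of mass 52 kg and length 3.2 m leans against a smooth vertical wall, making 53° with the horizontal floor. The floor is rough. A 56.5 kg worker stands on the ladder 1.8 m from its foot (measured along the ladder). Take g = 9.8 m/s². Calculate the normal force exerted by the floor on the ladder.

N_floor ≈ 1060 N

ΣF_y = 0: N_floor = 52×9.8 + 56.5×9.8 = 1063.3 N.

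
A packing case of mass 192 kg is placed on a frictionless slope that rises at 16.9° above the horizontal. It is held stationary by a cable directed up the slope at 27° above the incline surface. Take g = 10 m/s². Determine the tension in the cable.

Take axes along and perpendicular to the incline. Weight components: W sin 16.9° = 558.1 N down-slope, W cos 16.9° = 1837 N into the surface.
Along incline: T cos 27° = W sin 16.9° → T = 626.4 N.
Perpendicular: N = W cos 16.9° − T sin 27° = 1553 N.

T ≈ 626 N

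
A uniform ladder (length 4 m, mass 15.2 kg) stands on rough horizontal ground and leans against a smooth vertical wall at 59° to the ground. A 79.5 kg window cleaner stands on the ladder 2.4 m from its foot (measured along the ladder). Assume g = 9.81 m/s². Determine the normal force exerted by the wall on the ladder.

N_wall ≈ 326 N

Torques about the foot: N_wall · 4 sin 59° = 15.2×9.81×2 cos 59° + 79.5×9.81×2.4 cos 59° → N_wall = 325.96 N.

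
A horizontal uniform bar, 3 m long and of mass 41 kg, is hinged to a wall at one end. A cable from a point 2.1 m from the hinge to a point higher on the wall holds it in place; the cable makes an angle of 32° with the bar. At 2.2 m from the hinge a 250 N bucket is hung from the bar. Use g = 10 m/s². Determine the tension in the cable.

T ≈ 1050 N

Take torques about the hinge: T sin 32° · 2.1 = 41×10×1.5 + 250×2.2 = 1165 N·m.
So T = 1165 / (0.5299 × 2.1) = 1046.9 N.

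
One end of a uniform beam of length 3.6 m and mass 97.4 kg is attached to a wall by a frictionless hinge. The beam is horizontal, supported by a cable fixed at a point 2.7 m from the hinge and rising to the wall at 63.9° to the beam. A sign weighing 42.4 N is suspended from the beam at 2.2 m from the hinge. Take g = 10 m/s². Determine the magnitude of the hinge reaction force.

Take torques about the hinge: T sin 63.9° · 2.7 = 97.4×10×1.8 + 42.4×2.2 = 1846.5 N·m.
So T = 1846.5 / (0.8980 × 2.7) = 761.54 N.
ΣF_x = 0: H_x = T cos 63.9° = 335.03 N.
ΣF_y = 0: H_y = (97.4×10 + 42.4) − T sin 63.9° = 1016.4 − 683.88 = 332.52 N.
|H| = √(H_x² + H_y²) = √((335.03)² + (332.52)²) = 472.03 N.

|H| ≈ 472 N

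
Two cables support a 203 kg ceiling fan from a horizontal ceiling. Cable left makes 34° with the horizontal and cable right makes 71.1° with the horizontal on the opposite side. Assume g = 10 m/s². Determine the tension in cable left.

Weight W = 203 × 10 = 2030 N acts straight down.
Horizontal: T_left cos 34° = T_right cos 71.1°  →  T_right = 2.559 T_left.
Vertical: T_left sin 34° + T_right sin 71.1° = 2030.
Substituting the horizontal relation into the vertical equation gives 2.981 T_left = 2030, so T_left = 681.1 N.

T_left ≈ 681 N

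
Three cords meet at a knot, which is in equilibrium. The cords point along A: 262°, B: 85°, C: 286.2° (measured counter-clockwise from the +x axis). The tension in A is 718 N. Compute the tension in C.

T_C ≈ 104 N

Resolve: ΣF_x = 718 cos 262° + T_B cos 85° + T_C cos 286.2° = 0.
        ΣF_y = 718 sin 262° + T_B sin 85° + T_C sin 286.2° = 0.
The known terms sum to (-99.93, -711) N, so 0.0872 T_B + 0.2790 T_C = 99.93 and 0.9962 T_B − 0.9603 T_C = 711.
Solving simultaneously: T_B = 813.9 N, T_C = 103.9 N.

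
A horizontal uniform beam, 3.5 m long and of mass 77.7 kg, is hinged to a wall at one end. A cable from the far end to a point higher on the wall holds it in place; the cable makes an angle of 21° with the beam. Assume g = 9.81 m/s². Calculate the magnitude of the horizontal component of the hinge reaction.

H_x ≈ 993 N

Take torques about the hinge: T sin 21° · 3.5 = 77.7×9.81×1.75 = 1333.9 N·m.
So T = 1333.9 / (0.3584 × 3.5) = 1063.5 N.
ΣF_x = 0: H_x = T cos 21° = 992.85 N.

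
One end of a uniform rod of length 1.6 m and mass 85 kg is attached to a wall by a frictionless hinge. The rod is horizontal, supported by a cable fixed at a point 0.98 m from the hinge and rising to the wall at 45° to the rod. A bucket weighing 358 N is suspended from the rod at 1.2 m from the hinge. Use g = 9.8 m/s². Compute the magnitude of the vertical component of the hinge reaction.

Take torques about the hinge: T sin 45° · 0.98 = 85×9.8×0.8 + 358×1.2 = 1096 N·m.
So T = 1096 / (0.7071 × 0.98) = 1581.6 N.
ΣF_y = 0: H_y = (85×9.8 + 358) − T sin 45° = 1191 − 1118.4 = 72.633 N.

|H_y| ≈ 72.6 N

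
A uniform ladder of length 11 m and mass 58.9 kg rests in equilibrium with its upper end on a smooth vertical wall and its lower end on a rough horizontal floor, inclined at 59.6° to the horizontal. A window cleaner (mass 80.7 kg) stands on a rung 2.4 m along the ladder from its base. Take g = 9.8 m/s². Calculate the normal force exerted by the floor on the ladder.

ΣF_y = 0: N_floor = 58.9×9.8 + 80.7×9.8 = 1368.1 N.

N_floor ≈ 1370 N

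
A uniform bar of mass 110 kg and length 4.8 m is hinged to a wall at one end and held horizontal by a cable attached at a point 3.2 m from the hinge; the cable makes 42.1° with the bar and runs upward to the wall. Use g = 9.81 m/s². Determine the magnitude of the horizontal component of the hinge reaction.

H_x ≈ 896 N

Take torques about the hinge: T sin 42.1° · 3.2 = 110×9.81×2.4 = 2589.8 N·m.
So T = 2589.8 / (0.6704 × 3.2) = 1207.2 N.
ΣF_x = 0: H_x = T cos 42.1° = 895.7 N.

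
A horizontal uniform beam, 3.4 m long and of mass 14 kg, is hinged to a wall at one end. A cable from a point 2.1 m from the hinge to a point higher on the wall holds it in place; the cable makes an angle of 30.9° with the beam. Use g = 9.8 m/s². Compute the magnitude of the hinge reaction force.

Take torques about the hinge: T sin 30.9° · 2.1 = 14×9.8×1.7 = 233.24 N·m.
So T = 233.24 / (0.5135 × 2.1) = 216.28 N.
ΣF_x = 0: H_x = T cos 30.9° = 185.58 N.
ΣF_y = 0: H_y = (14×9.8) − T sin 30.9° = 137.2 − 111.07 = 26.133 N.
|H| = √(H_x² + H_y²) = √((185.58)² + (26.133)²) = 187.41 N.

|H| ≈ 187 N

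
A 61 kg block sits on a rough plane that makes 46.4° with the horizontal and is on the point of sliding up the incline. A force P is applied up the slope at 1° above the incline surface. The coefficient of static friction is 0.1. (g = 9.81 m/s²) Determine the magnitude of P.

On the verge of sliding up the incline, friction equals μN and acts down the slope.
Perpendicular: N + P sin 1° = W cos 46.4° = 412.7 N.
Along incline: P cos 1° = W sin 46.4° + μN  with W sin 46.4° = 433.4 N.
Solving the pair for P and N: P = 473.9 N, N = 404.4 N (and f = μN = 40.44 N).

P ≈ 474 N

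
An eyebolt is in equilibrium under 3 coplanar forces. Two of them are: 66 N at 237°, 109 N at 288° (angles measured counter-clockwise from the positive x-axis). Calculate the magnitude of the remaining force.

F ≈ 159 N

Sum the known components: ΣF_x = -2.263 N, ΣF_y = -159 N.
For equilibrium the remaining force must supply (−ΣF_x, −ΣF_y) = (2.263, 159) N.
Magnitude = √((2.263)² + (159)²) = 159 N; direction = atan2(159, 2.263) = 89.2°.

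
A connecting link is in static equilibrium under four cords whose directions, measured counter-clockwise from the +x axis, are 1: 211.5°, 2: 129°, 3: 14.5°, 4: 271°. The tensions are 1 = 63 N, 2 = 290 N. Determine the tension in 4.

Resolve: ΣF_x = 63 cos 211.5° + 290 cos 129° + T_3 cos 14.5° + T_4 cos 271° = 0.
        ΣF_y = 63 sin 211.5° + 290 sin 129° + T_3 sin 14.5° + T_4 sin 271° = 0.
The known terms sum to (-236.2, 192.5) N, so 0.9681 T_3 + 0.0175 T_4 = 236.2 and 0.2504 T_3 − 0.9998 T_4 = -192.5.
Solving simultaneously: T_3 = 239.4 N, T_4 = 252.4 N.

T_4 ≈ 252 N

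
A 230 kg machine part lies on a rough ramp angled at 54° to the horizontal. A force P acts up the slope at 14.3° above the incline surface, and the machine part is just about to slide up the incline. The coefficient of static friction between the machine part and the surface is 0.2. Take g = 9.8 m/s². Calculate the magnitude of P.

On the verge of sliding up the incline, friction equals μN and acts down the slope.
Perpendicular: N + P sin 14.3° = W cos 54° = 1325 N.
Along incline: P cos 14.3° = W sin 54° + μN  with W sin 54° = 1824 N.
Solving the pair for P and N: P = 2051 N, N = 818.3 N (and f = μN = 163.7 N).

P ≈ 2050 N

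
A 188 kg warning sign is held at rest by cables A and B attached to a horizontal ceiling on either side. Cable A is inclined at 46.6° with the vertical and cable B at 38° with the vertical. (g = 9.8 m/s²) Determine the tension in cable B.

T_B ≈ 1340 N

Angles from the horizontal: cable A is 90° − 46.6° = 43.4°, cable B is 90° − 38° = 52°.
Weight W = 188 × 9.8 = 1842 N acts straight down.
Horizontal: T_A cos 43.4° = T_B cos 52°  →  T_A = 0.8473 T_B.
Vertical: T_A sin 43.4° + T_B sin 52° = 1842.
Substituting the horizontal relation into the vertical equation gives 1.37 T_B = 1842, so T_B = 1345 N.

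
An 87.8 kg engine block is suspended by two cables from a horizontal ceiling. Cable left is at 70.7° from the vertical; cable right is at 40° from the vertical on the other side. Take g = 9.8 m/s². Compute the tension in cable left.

Angles from the horizontal: cable left is 90° − 70.7° = 19.3°, cable right is 90° − 40° = 50°.
Weight W = 87.8 × 9.8 = 860.4 N acts straight down.
Horizontal: T_left cos 19.3° = T_right cos 50°  →  T_right = 1.468 T_left.
Vertical: T_left sin 19.3° + T_right sin 50° = 860.4.
Substituting the horizontal relation into the vertical equation gives 1.455 T_left = 860.4, so T_left = 591.2 N.

T_left ≈ 591 N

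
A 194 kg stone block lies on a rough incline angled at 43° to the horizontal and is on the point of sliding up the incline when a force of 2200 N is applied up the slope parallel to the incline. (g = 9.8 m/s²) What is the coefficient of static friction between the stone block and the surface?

On the verge of sliding up the incline, friction is at its maximum μN and acts down the slope.
Perpendicular to incline: N = W cos 43° − P sin 0° = 1390 − 0 = 1390 N.
Along incline: P cos 0° − μN = W sin 43° → μ = −(W sin 43° − P cos 0°) / N = 0.6497.

μ ≈ 0.650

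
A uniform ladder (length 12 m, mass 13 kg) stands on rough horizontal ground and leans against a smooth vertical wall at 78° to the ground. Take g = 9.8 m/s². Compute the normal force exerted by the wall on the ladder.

N_wall ≈ 13.5 N

Torques about the foot: N_wall · 12 sin 78° = 13×9.8×6 cos 78° → N_wall = 13.54 N.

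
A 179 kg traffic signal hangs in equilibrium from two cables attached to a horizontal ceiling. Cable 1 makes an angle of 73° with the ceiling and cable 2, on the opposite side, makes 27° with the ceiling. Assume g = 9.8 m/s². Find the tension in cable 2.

T_2 ≈ 521 N

Weight W = 179 × 9.8 = 1754 N acts straight down.
Horizontal: T_1 cos 73° = T_2 cos 27°  →  T_1 = 3.048 T_2.
Vertical: T_1 sin 73° + T_2 sin 27° = 1754.
Substituting the horizontal relation into the vertical equation gives 3.368 T_2 = 1754, so T_2 = 520.8 N.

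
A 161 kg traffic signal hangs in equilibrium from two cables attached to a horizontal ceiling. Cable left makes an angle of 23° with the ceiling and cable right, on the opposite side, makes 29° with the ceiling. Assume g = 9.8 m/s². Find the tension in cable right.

T_right ≈ 1840 N

Weight W = 161 × 9.8 = 1578 N acts straight down.
Horizontal: T_left cos 23° = T_right cos 29°  →  T_left = 0.9502 T_right.
Vertical: T_left sin 23° + T_right sin 29° = 1578.
Substituting the horizontal relation into the vertical equation gives 0.8561 T_right = 1578, so T_right = 1843 N.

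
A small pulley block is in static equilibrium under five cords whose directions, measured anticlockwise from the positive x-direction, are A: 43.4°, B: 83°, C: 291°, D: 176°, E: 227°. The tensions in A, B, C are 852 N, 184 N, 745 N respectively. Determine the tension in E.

T_E ≈ 175 N

Resolve: ΣF_x = 852 cos 43.4° + 184 cos 83° + 745 cos 291° + T_D cos 176° + T_E cos 227° = 0.
        ΣF_y = 852 sin 43.4° + 184 sin 83° + 745 sin 291° + T_D sin 176° + T_E sin 227° = 0.
The known terms sum to (908.4, 72.51) N, so -0.9976 T_D − 0.6820 T_E = -908.4 and 0.0698 T_D − 0.7314 T_E = -72.51.
Solving simultaneously: T_D = 791.3 N, T_E = 174.6 N.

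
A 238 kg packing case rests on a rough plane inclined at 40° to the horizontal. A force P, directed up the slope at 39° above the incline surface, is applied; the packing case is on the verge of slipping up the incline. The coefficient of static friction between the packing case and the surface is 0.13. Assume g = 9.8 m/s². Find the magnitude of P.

P ≈ 2020 N

On the verge of sliding up the incline, friction equals μN and acts down the slope.
Perpendicular: N + P sin 39° = W cos 40° = 1787 N.
Along incline: P cos 39° = W sin 40° + μN  with W sin 40° = 1499 N.
Solving the pair for P and N: P = 2016 N, N = 518.1 N (and f = μN = 67.36 N).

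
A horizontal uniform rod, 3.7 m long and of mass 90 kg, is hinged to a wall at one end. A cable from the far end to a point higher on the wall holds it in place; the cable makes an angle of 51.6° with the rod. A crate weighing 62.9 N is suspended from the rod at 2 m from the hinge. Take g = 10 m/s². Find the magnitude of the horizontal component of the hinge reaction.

H_x ≈ 384 N

Take torques about the hinge: T sin 51.6° · 3.7 = 90×10×1.85 + 62.9×2 = 1790.8 N·m.
So T = 1790.8 / (0.7837 × 3.7) = 617.59 N.
ΣF_x = 0: H_x = T cos 51.6° = 383.61 N.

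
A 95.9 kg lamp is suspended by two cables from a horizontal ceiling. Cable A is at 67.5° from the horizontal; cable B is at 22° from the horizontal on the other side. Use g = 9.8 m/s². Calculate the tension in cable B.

Weight W = 95.9 × 9.8 = 939.8 N acts straight down.
Horizontal: T_A cos 67.5° = T_B cos 22°  →  T_A = 2.423 T_B.
Vertical: T_A sin 67.5° + T_B sin 22° = 939.8.
Substituting the horizontal relation into the vertical equation gives 2.613 T_B = 939.8, so T_B = 359.7 N.

T_B ≈ 360 N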